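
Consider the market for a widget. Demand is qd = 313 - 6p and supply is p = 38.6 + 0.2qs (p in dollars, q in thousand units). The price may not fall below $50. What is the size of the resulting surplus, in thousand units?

44

Rearranging supply gives qs = 5p - 193. In a free market, 313 - 6p = 5p - 193 gives the equilibrium p* = 46, q* = 37.
The floor of 50 is above the equilibrium price 46, so it binds.
At p = 50: qd = 313 - 6·50 = 13 and qs = 5·50 - 193 = 57.
Surplus = qs - qd = 57 - 13 = 44.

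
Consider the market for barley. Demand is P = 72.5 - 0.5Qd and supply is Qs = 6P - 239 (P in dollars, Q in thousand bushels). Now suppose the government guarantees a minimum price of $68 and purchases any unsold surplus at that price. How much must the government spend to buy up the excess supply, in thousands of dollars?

10880

Rearranging demand gives Qd = 145 - 2P. Equilibrium: 145 - 2P = 6P - 239, so 384 = 8P and P* = 48, Q* = 49.
Since 68 > 48, the floor is binding.
At P = 68: Qd = 145 - 2·68 = 9 and Qs = 6·68 - 239 = 169.
Surplus = Qs - Qd = 160.
Government expenditure = surplus × support price = 160 × 68 = 10880.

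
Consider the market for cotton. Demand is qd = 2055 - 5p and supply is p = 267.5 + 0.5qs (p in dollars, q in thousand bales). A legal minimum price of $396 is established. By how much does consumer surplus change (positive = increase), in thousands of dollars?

-3640

Rearranging supply gives qs = 2p - 535. Setting quantity demanded equal to quantity supplied, 2055 - 5p = 2p - 535, gives p* = 370 and q* = 205.
The floor of 396 is above the equilibrium price 370, so it binds.
At p = 396: qd = 2055 - 5·396 = 75 and qs = 2·396 - 535 = 257.
Consumer surplus without the control is ½ · (411 - 370) · 205 = 4202.5.
With the floor, consumers buy 75 units at 396, so CS = ½ · (411 - 396) · 75 = 562.5.
Change in consumer surplus = 562.5 - 4202.5 = -3640.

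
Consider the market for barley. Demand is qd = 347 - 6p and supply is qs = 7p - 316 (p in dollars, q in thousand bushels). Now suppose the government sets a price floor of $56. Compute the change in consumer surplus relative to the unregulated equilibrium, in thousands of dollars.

In a free market, 347 - 6p = 7p - 316 gives the equilibrium p* = 51, q* = 41.
Since 56 > 51, the floor is binding.
At p = 56: qd = 347 - 6·56 = 11 and qs = 7·56 - 316 = 76.
Consumer surplus without the control is ½ · (347/6 - 51) · 41 = 1681/12.
With the floor, consumers buy 11 units at 56, so CS = ½ · (347/6 - 56) · 11 = 121/12.
Change in consumer surplus = 121/12 - 1681/12 = -130.

-130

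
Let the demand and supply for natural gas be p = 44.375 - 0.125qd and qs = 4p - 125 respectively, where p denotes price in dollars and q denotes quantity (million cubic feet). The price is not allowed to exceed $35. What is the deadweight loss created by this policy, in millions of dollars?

Rearranging demand gives qd = 355 - 8p. Equilibrium: 355 - 8p = 4p - 125, so 480 = 12p and p* = 40, q* = 35.
Because the ceiling (35) lies below the market-clearing price, it is binding.
At p = 35: qd = 355 - 8·35 = 75 and qs = 4·35 - 125 = 15.
Quantity traded falls to 15. At q = 15 the demand price is (355 - 15)/8 = 42.5 and the supply price is (125 + 15)/4 = 35.
Deadweight loss = ½ · (42.5 - 35) · (35 - 15) = ½ · 7.5 · 20 = 75.

75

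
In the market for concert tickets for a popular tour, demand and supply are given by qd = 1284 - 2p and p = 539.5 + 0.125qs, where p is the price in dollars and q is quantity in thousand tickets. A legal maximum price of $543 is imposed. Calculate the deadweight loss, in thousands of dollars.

5780

Rearranging supply gives qs = 8p - 4316. Without the control the market clears where 1284 - 2p = 8p - 4316, i.e. p* = 560 and q* = 164.
The ceiling of 543 is below the equilibrium price 560, so it binds.
At p = 543: qd = 1284 - 2·543 = 198 and qs = 8·543 - 4316 = 28.
Quantity traded falls to 28. At q = 28 the demand price is (1284 - 28)/2 = 628 and the supply price is (4316 + 28)/8 = 543.
Deadweight loss = ½ · (628 - 543) · (164 - 28) = ½ · 85 · 136 = 5780.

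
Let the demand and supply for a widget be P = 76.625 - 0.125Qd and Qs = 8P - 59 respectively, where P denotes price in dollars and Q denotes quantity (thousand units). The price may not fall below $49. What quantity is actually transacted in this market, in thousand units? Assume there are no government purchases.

Rearranging demand gives Qd = 613 - 8P. In a free market, 613 - 8P = 8P - 59 gives the equilibrium P* = 42, Q* = 277.
Since 49 > 42, the floor is binding.
At P = 49: Qd = 613 - 8·49 = 221 and Qs = 8·49 - 59 = 333.
The quantity actually transacted is the short side, demand: 221.

221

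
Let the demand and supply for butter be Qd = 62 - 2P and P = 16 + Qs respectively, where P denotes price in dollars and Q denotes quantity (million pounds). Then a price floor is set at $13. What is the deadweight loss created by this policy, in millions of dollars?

Rearranging supply gives Qs = P - 16. Equilibrium: 62 - 2P = P - 16, so 78 = 3P and P* = 26, Q* = 10.
The floor of 13 is below the equilibrium price 26, so it is not binding; the market clears at P* = 26, Q* = 10.
Since the control does not bind, no trades are prevented and deadweight loss is zero.

0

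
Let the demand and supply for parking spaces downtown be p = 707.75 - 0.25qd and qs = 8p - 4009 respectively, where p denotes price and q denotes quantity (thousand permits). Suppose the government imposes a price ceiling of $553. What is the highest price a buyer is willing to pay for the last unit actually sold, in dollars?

Rearranging demand gives qd = 2831 - 4p. Setting quantity demanded equal to quantity supplied, 2831 - 4p = 8p - 4009, gives p* = 570 and q* = 551.
Because the ceiling (553) lies below the market-clearing price, it is binding.
At p = 553: qd = 2831 - 4·553 = 619 and qs = 8·553 - 4009 = 415.
Only 415 units reach the market. On the demand curve, the marginal buyer's willingness to pay at q = 415 is (2831 - 415)/4 = 604.

604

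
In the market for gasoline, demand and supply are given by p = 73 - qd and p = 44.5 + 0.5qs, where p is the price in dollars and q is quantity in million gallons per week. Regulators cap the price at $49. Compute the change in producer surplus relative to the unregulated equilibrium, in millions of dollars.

-70

Rearranging demand gives qd = 73 - p; rearranging supply gives qs = 2p - 89. Equilibrium: 73 - p = 2p - 89, so 162 = 3p and p* = 54, q* = 19.
The ceiling of 49 is below the equilibrium price 54, so it binds.
At p = 49: qd = 73 - 49 = 24 and qs = 2·49 - 89 = 9.
Producer surplus without the control is ½ · (54 - 44.5) · 19 = 90.25.
With the ceiling, producers sell 9 units at 49, so PS = ½ · (49 - 44.5) · 9 = 20.25.
Change in producer surplus = 20.25 - 90.25 = -70.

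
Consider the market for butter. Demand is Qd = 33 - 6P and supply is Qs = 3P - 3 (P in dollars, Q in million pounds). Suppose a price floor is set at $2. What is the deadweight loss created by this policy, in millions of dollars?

In a free market, 33 - 6P = 3P - 3 gives the equilibrium P* = 4, Q* = 9.
Since 2 is below P* = 4, the floor does not bind and the free-market outcome prevails.
Since the control does not bind, no trades are prevented and deadweight loss is zero.

0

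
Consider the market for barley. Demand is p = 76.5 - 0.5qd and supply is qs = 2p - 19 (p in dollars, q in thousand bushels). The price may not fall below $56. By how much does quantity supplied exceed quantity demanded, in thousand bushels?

52

Rearranging demand gives qd = 153 - 2p. Without the control the market clears where 153 - 2p = 2p - 19, i.e. p* = 43 and q* = 67.
Since 56 > 43, the floor is binding.
At p = 56: qd = 153 - 2·56 = 41 and qs = 2·56 - 19 = 93.
Surplus = qs - qd = 93 - 41 = 52.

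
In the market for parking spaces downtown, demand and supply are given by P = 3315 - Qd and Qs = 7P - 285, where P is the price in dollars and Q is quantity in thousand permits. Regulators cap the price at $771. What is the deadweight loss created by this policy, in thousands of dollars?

0

Rearranging demand gives Qd = 3315 - P. Setting quantity demanded equal to quantity supplied, 3315 - P = 7P - 285, gives P* = 450 and Q* = 2865.
The ceiling of 771 is above the equilibrium price 450, so it is not binding; the market clears at P* = 450, Q* = 2865.
Since the control does not bind, no trades are prevented and deadweight loss is zero.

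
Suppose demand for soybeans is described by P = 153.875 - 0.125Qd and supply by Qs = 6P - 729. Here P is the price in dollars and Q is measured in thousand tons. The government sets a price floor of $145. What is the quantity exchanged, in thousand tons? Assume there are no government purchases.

71

Rearranging demand gives Qd = 1231 - 8P. In a free market, 1231 - 8P = 6P - 729 gives the equilibrium P* = 140, Q* = 111.
Because the floor (145) lies above the market-clearing price, it is binding.
At P = 145: Qd = 1231 - 8·145 = 71 and Qs = 6·145 - 729 = 141.
The quantity actually transacted is the short side, demand: 71.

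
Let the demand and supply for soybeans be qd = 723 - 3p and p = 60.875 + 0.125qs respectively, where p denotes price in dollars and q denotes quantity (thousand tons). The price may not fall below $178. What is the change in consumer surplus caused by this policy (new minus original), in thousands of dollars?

-19788

Rearranging supply gives qs = 8p - 487. Without the control the market clears where 723 - 3p = 8p - 487, i.e. p* = 110 and q* = 393.
The floor of 178 is above the equilibrium price 110, so it binds.
At p = 178: qd = 723 - 3·178 = 189 and qs = 8·178 - 487 = 937.
Consumer surplus without the control is ½ · (241 - 110) · 393 = 25741.5.
With the floor, consumers buy 189 units at 178, so CS = ½ · (241 - 178) · 189 = 5953.5.
Change in consumer surplus = 5953.5 - 25741.5 = -19788.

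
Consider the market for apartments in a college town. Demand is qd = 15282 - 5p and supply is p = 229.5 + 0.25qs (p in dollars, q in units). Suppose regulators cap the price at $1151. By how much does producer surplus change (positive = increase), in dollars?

Rearranging supply gives qs = 4p - 918. In a free market, 15282 - 5p = 4p - 918 gives the equilibrium p* = 1800, q* = 6282.
Since 1151 < 1800, the ceiling is binding.
At p = 1151: qd = 15282 - 5·1151 = 9527 and qs = 4·1151 - 918 = 3686.
Producer surplus without the control is ½ · (1800 - 229.5) · 6282 = 4932940.5.
With the ceiling, producers sell 3686 units at 1151, so PS = ½ · (1151 - 229.5) · 3686 = 1698324.5.
Change in producer surplus = 1698324.5 - 4932940.5 = -3234616.

-3234616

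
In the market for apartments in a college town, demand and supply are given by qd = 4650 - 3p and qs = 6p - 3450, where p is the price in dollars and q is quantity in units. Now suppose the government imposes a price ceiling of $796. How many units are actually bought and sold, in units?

1326

In a free market, 4650 - 3p = 6p - 3450 gives the equilibrium p* = 900, q* = 1950.
The ceiling of 796 is below the equilibrium price 900, so it binds.
At p = 796: qd = 4650 - 3·796 = 2262 and qs = 6·796 - 3450 = 1326.
The quantity actually transacted is the short side, supply: 1326.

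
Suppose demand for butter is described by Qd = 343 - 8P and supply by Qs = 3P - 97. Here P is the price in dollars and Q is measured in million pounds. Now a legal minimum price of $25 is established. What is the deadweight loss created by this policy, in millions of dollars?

Equilibrium: 343 - 8P = 3P - 97, so 440 = 11P and P* = 40, Q* = 23.
Since 25 is below P* = 40, the floor does not bind and the free-market outcome prevails.
Since the control does not bind, no trades are prevented and deadweight loss is zero.

0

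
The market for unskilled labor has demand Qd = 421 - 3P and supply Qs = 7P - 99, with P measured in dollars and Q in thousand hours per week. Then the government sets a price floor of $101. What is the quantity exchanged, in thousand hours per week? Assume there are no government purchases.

118

Setting quantity demanded equal to quantity supplied, 421 - 3P = 7P - 99, gives P* = 52 and Q* = 265.
The floor of 101 is above the equilibrium price 52, so it binds.
At P = 101: Qd = 421 - 3·101 = 118 and Qs = 7·101 - 99 = 608.
The quantity actually transacted is the short side, demand: 118.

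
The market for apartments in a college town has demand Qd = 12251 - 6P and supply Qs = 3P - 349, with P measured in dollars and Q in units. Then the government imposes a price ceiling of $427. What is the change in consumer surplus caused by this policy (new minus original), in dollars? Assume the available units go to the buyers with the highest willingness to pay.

196789.25

Setting quantity demanded equal to quantity supplied, 12251 - 6P = 3P - 349, gives P* = 1400 and Q* = 3851.
The ceiling of 427 is below the equilibrium price 1400, so it binds.
At P = 427: Qd = 12251 - 6·427 = 9689 and Qs = 3·427 - 349 = 932.
Consumer surplus without the control is ½ · (12251/6 - 1400) · 3851 = 14830201/12.
With the ceiling, 932 units are sold at 427 (assume they go to the highest-value buyers). The demand price at Q = 932 is 1886.5, so CS = ½ · [(12251/6 - 427) + (1886.5 - 427)] · 932 = 4297918/3.
Change in consumer surplus = 4297918/3 - 14830201/12 = 196789.25.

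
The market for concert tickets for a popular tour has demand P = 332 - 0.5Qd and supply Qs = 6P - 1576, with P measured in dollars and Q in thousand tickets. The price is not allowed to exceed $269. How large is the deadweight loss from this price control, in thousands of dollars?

Rearranging demand gives Qd = 664 - 2P. In a free market, 664 - 2P = 6P - 1576 gives the equilibrium P* = 280, Q* = 104.
Because the ceiling (269) lies below the market-clearing price, it is binding.
At P = 269: Qd = 664 - 2·269 = 126 and Qs = 6·269 - 1576 = 38.
Quantity traded falls to 38. At Q = 38 the demand price is (664 - 38)/2 = 313 and the supply price is (1576 + 38)/6 = 269.
Deadweight loss = ½ · (313 - 269) · (104 - 38) = ½ · 44 · 66 = 1452.

1452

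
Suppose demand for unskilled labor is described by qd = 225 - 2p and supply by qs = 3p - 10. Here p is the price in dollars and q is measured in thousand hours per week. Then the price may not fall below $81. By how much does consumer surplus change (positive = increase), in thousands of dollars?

-3298

Without the control the market clears where 225 - 2p = 3p - 10, i.e. p* = 47 and q* = 131.
Because the floor (81) lies above the market-clearing price, it is binding.
At p = 81: qd = 225 - 2·81 = 63 and qs = 3·81 - 10 = 233.
Consumer surplus without the control is ½ · (112.5 - 47) · 131 = 4290.25.
With the floor, consumers buy 63 units at 81, so CS = ½ · (112.5 - 81) · 63 = 992.25.
Change in consumer surplus = 992.25 - 4290.25 = -3298.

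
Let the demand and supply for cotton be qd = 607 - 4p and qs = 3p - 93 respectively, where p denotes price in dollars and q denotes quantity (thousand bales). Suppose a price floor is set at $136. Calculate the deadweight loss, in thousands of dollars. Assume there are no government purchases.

Without the control the market clears where 607 - 4p = 3p - 93, i.e. p* = 100 and q* = 207.
The floor of 136 is above the equilibrium price 100, so it binds.
At p = 136: qd = 607 - 4·136 = 63 and qs = 3·136 - 93 = 315.
Quantity traded falls to 63. At q = 63 the demand price is (607 - 63)/4 = 136 and the supply price is (93 + 63)/3 = 52.
Deadweight loss = ½ · (136 - 52) · (207 - 63) = ½ · 84 · 144 = 6048.

6048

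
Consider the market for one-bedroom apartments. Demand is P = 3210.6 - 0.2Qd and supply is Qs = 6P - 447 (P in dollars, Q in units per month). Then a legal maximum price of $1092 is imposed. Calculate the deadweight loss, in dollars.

Rearranging demand gives Qd = 16053 - 5P. Equilibrium: 16053 - 5P = 6P - 447, so 16500 = 11P and P* = 1500, Q* = 8553.
Because the ceiling (1092) lies below the market-clearing price, it is binding.
At P = 1092: Qd = 16053 - 5·1092 = 10593 and Qs = 6·1092 - 447 = 6105.
Quantity traded falls to 6105. At Q = 6105 the demand price is (16053 - 6105)/5 = 1989.6 and the supply price is (447 + 6105)/6 = 1092.
Deadweight loss = ½ · (1989.6 - 1092) · (8553 - 6105) = ½ · 897.6 · 2448 = 1098662.4.

1098662.4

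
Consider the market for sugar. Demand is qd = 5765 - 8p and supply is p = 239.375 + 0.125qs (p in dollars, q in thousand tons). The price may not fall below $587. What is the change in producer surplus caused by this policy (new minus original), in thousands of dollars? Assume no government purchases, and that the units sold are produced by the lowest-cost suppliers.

Rearranging supply gives qs = 8p - 1915. In a free market, 5765 - 8p = 8p - 1915 gives the equilibrium p* = 480, q* = 1925.
The floor of 587 is above the equilibrium price 480, so it binds.
At p = 587: qd = 5765 - 8·587 = 1069 and qs = 8·587 - 1915 = 2781.
Producer surplus without the control is ½ · (480 - 239.375) · 1925 = 231601.5625.
With the floor, 1069 units are sold at 587. The supply price at q = 1069 is 373, so PS = ½ · [(587 - 239.375) + (587 - 373)] · 1069 = 300188.5625.
Change in producer surplus = 300188.5625 - 231601.5625 = 68587.

68587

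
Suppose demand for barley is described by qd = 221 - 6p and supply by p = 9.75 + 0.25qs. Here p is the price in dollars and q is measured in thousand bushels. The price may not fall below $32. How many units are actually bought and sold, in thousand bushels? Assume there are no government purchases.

29

Rearranging supply gives qs = 4p - 39. Without the control the market clears where 221 - 6p = 4p - 39, i.e. p* = 26 and q* = 65.
Since 32 > 26, the floor is binding.
At p = 32: qd = 221 - 6·32 = 29 and qs = 4·32 - 39 = 89.
The quantity actually transacted is the short side, demand: 29.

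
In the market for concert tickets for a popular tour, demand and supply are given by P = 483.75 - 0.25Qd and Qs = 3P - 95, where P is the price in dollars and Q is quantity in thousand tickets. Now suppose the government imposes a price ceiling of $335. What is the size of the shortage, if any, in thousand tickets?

0

Rearranging demand gives Qd = 1935 - 4P. Without the control the market clears where 1935 - 4P = 3P - 95, i.e. P* = 290 and Q* = 775.
The ceiling of 335 is above the equilibrium price 290, so it is not binding; the market clears at P* = 290, Q* = 775.
Since the control does not bind, there is no shortage.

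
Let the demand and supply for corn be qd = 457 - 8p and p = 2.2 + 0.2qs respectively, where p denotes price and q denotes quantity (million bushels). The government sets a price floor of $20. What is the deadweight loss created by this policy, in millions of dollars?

Rearranging supply gives qs = 5p - 11. Without the control the market clears where 457 - 8p = 5p - 11, i.e. p* = 36 and q* = 169.
Since 20 is below p* = 36, the floor does not bind and the free-market outcome prevails.
Since the control does not bind, no trades are prevented and deadweight loss is zero.

0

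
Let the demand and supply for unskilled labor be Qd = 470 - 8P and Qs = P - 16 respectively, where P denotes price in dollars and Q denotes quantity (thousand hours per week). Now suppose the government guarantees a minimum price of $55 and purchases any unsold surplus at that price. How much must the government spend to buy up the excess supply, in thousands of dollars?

In a free market, 470 - 8P = P - 16 gives the equilibrium P* = 54, Q* = 38.
Because the floor (55) lies above the market-clearing price, it is binding.
At P = 55: Qd = 470 - 8·55 = 30 and Qs = 55 - 16 = 39.
Surplus = Qs - Qd = 9.
Government expenditure = surplus × support price = 9 × 55 = 495.

495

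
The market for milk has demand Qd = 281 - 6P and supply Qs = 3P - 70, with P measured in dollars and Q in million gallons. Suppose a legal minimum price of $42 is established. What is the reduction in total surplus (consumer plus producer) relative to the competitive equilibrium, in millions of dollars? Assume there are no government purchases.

81

In a free market, 281 - 6P = 3P - 70 gives the equilibrium P* = 39, Q* = 47.
The floor of 42 is above the equilibrium price 39, so it binds.
At P = 42: Qd = 281 - 6·42 = 29 and Qs = 3·42 - 70 = 56.
Quantity traded falls to 29. At Q = 29 the demand price is (281 - 29)/6 = 42 and the supply price is (70 + 29)/3 = 33.
Deadweight loss = ½ · (42 - 33) · (47 - 29) = ½ · 9 · 18 = 81.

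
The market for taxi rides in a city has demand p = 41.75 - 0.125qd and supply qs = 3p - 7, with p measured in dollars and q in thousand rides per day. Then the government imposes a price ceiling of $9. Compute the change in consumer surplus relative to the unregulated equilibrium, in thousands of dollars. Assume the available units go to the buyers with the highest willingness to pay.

Rearranging demand gives qd = 334 - 8p. Without the control the market clears where 334 - 8p = 3p - 7, i.e. p* = 31 and q* = 86.
Since 9 < 31, the ceiling is binding.
At p = 9: qd = 334 - 8·9 = 262 and qs = 3·9 - 7 = 20.
Consumer surplus without the control is ½ · (41.75 - 31) · 86 = 462.25.
With the ceiling, 20 units are sold at 9 (assume they go to the highest-value buyers). The demand price at q = 20 is 39.25, so CS = ½ · [(41.75 - 9) + (39.25 - 9)] · 20 = 630.
Change in consumer surplus = 630 - 462.25 = 167.75.

167.75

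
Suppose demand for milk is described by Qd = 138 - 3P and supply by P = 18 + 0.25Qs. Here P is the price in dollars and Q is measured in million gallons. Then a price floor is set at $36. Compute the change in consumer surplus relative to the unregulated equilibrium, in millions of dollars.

Rearranging supply gives Qs = 4P - 72. Equilibrium: 138 - 3P = 4P - 72, so 210 = 7P and P* = 30, Q* = 48.
Because the floor (36) lies above the market-clearing price, it is binding.
At P = 36: Qd = 138 - 3·36 = 30 and Qs = 4·36 - 72 = 72.
Consumer surplus without the control is ½ · (46 - 30) · 48 = 384.
With the floor, consumers buy 30 units at 36, so CS = ½ · (46 - 36) · 30 = 150.
Change in consumer surplus = 150 - 384 = -234.

-234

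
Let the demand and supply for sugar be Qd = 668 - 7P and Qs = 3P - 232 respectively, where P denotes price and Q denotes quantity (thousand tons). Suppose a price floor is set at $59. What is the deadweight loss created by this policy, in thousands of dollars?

Without the control the market clears where 668 - 7P = 3P - 232, i.e. P* = 90 and Q* = 38.
Since 59 is below P* = 90, the floor does not bind and the free-market outcome prevails.
Since the control does not bind, no trades are prevented and deadweight loss is zero.

0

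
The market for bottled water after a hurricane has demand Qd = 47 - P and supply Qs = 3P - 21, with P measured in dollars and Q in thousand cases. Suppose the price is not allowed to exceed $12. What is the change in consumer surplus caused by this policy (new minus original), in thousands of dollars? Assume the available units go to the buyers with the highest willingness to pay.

-37.5

Equilibrium: 47 - P = 3P - 21, so 68 = 4P and P* = 17, Q* = 30.
Since 12 < 17, the ceiling is binding.
At P = 12: Qd = 47 - 12 = 35 and Qs = 3·12 - 21 = 15.
Consumer surplus without the control is ½ · (47 - 17) · 30 = 450.
With the ceiling, 15 units are sold at 12 (assume they go to the highest-value buyers). The demand price at Q = 15 is 32, so CS = ½ · [(47 - 12) + (32 - 12)] · 15 = 412.5.
Change in consumer surplus = 412.5 - 450 = -37.5.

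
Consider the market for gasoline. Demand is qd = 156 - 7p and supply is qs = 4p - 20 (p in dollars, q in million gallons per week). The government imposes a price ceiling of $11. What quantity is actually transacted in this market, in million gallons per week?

Setting quantity demanded equal to quantity supplied, 156 - 7p = 4p - 20, gives p* = 16 and q* = 44.
Because the ceiling (11) lies below the market-clearing price, it is binding.
At p = 11: qd = 156 - 7·11 = 79 and qs = 4·11 - 20 = 24.
The quantity actually transacted is the short side, supply: 24.

24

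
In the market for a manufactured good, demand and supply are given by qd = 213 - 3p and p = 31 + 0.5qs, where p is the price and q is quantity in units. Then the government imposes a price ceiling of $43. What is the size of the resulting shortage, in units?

Rearranging supply gives qs = 2p - 62. In a free market, 213 - 3p = 2p - 62 gives the equilibrium p* = 55, q* = 48.
Since 43 < 55, the ceiling is binding.
At p = 43: qd = 213 - 3·43 = 84 and qs = 2·43 - 62 = 24.
Shortage = qd - qs = 84 - 24 = 60.

60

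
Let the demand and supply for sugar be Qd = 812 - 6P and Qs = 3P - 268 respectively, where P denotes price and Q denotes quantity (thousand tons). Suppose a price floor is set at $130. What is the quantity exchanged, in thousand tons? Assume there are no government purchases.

32

Without the control the market clears where 812 - 6P = 3P - 268, i.e. P* = 120 and Q* = 92.
The floor of 130 is above the equilibrium price 120, so it binds.
At P = 130: Qd = 812 - 6·130 = 32 and Qs = 3·130 - 268 = 122.
The quantity actually transacted is the short side, demand: 32.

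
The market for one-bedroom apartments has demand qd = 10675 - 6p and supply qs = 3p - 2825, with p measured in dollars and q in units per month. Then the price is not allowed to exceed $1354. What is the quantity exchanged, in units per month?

In a free market, 10675 - 6p = 3p - 2825 gives the equilibrium p* = 1500, q* = 1675.
Since 1354 < 1500, the ceiling is binding.
At p = 1354: qd = 10675 - 6·1354 = 2551 and qs = 3·1354 - 2825 = 1237.
The quantity actually transacted is the short side, supply: 1237.

1237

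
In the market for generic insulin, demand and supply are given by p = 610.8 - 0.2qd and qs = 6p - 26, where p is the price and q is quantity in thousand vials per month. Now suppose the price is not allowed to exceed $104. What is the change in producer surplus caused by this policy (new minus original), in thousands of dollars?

Rearranging demand gives qd = 3054 - 5p. Setting quantity demanded equal to quantity supplied, 3054 - 5p = 6p - 26, gives p* = 280 and q* = 1654.
Since 104 < 280, the ceiling is binding.
At p = 104: qd = 3054 - 5·104 = 2534 and qs = 6·104 - 26 = 598.
Producer surplus without the control is ½ · (280 - 13/3) · 1654 = 683929/3.
With the ceiling, producers sell 598 units at 104, so PS = ½ · (104 - 13/3) · 598 = 89401/3.
Change in producer surplus = 89401/3 - 683929/3 = -198176.

-198176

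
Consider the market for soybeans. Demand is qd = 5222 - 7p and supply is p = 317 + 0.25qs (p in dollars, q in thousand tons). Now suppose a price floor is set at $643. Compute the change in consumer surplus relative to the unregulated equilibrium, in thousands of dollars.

Rearranging supply gives qs = 4p - 1268. Without the control the market clears where 5222 - 7p = 4p - 1268, i.e. p* = 590 and q* = 1092.
The floor of 643 is above the equilibrium price 590, so it binds.
At p = 643: qd = 5222 - 7·643 = 721 and qs = 4·643 - 1268 = 1304.
Consumer surplus without the control is ½ · (746 - 590) · 1092 = 85176.
With the floor, consumers buy 721 units at 643, so CS = ½ · (746 - 643) · 721 = 37131.5.
Change in consumer surplus = 37131.5 - 85176 = -48044.5.

-48044.5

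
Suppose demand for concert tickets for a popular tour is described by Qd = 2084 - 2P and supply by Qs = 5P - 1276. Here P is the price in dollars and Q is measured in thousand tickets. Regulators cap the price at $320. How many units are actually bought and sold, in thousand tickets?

Without the control the market clears where 2084 - 2P = 5P - 1276, i.e. P* = 480 and Q* = 1124.
The ceiling of 320 is below the equilibrium price 480, so it binds.
At P = 320: Qd = 2084 - 2·320 = 1444 and Qs = 5·320 - 1276 = 324.
The quantity actually transacted is the short side, supply: 324.

324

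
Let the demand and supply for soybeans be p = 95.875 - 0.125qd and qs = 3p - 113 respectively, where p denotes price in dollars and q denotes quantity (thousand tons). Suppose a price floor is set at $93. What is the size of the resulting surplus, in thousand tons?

143

Rearranging demand gives qd = 767 - 8p. Setting quantity demanded equal to quantity supplied, 767 - 8p = 3p - 113, gives p* = 80 and q* = 127.
The floor of 93 is above the equilibrium price 80, so it binds.
At p = 93: qd = 767 - 8·93 = 23 and qs = 3·93 - 113 = 166.
Surplus = qs - qd = 166 - 23 = 143.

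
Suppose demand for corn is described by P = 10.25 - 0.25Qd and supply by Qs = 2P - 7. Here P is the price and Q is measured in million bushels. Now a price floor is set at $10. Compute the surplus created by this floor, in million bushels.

Rearranging demand gives Qd = 41 - 4P. Without the control the market clears where 41 - 4P = 2P - 7, i.e. P* = 8 and Q* = 9.
Since 10 > 8, the floor is binding.
At P = 10: Qd = 41 - 4·10 = 1 and Qs = 2·10 - 7 = 13.
Surplus = Qs - Qd = 13 - 1 = 12.

12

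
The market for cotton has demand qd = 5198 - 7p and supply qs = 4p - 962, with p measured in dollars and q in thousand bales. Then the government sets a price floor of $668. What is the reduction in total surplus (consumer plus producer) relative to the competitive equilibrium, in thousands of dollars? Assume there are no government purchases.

112266

Setting quantity demanded equal to quantity supplied, 5198 - 7p = 4p - 962, gives p* = 560 and q* = 1278.
Since 668 > 560, the floor is binding.
At p = 668: qd = 5198 - 7·668 = 522 and qs = 4·668 - 962 = 1710.
Quantity traded falls to 522. At q = 522 the demand price is (5198 - 522)/7 = 668 and the supply price is (962 + 522)/4 = 371.
Deadweight loss = ½ · (668 - 371) · (1278 - 522) = ½ · 297 · 756 = 112266.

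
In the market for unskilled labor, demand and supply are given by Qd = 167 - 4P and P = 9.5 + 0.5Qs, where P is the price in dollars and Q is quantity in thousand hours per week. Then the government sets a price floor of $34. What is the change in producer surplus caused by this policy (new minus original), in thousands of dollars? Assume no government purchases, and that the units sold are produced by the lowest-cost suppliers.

Rearranging supply gives Qs = 2P - 19. Setting quantity demanded equal to quantity supplied, 167 - 4P = 2P - 19, gives P* = 31 and Q* = 43.
Since 34 > 31, the floor is binding.
At P = 34: Qd = 167 - 4·34 = 31 and Qs = 2·34 - 19 = 49.
Producer surplus without the control is ½ · (31 - 9.5) · 43 = 462.25.
With the floor, 31 units are sold at 34. The supply price at Q = 31 is 25, so PS = ½ · [(34 - 9.5) + (34 - 25)] · 31 = 519.25.
Change in producer surplus = 519.25 - 462.25 = 57.

57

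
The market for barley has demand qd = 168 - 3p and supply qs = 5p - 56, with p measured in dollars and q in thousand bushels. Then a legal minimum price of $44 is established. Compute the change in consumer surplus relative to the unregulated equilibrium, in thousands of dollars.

-960

In a free market, 168 - 3p = 5p - 56 gives the equilibrium p* = 28, q* = 84.
The floor of 44 is above the equilibrium price 28, so it binds.
At p = 44: qd = 168 - 3·44 = 36 and qs = 5·44 - 56 = 164.
Consumer surplus without the control is ½ · (56 - 28) · 84 = 1176.
With the floor, consumers buy 36 units at 44, so CS = ½ · (56 - 44) · 36 = 216.
Change in consumer surplus = 216 - 1176 = -960.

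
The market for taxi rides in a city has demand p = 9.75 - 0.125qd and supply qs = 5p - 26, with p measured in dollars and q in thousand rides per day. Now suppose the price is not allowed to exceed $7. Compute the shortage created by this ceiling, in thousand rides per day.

13

Rearranging demand gives qd = 78 - 8p. In a free market, 78 - 8p = 5p - 26 gives the equilibrium p* = 8, q* = 14.
Because the ceiling (7) lies below the market-clearing price, it is binding.
At p = 7: qd = 78 - 8·7 = 22 and qs = 5·7 - 26 = 9.
Shortage = qd - qs = 22 - 9 = 13.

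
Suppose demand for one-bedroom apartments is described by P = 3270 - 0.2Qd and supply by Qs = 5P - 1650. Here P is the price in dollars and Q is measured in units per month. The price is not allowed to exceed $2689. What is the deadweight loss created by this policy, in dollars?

Rearranging demand gives Qd = 16350 - 5P. Equilibrium: 16350 - 5P = 5P - 1650, so 18000 = 10P and P* = 1800, Q* = 7350.
Since 2689 is above P* = 1800, the ceiling does not bind and the free-market outcome prevails.
Since the control does not bind, no trades are prevented and deadweight loss is zero.

0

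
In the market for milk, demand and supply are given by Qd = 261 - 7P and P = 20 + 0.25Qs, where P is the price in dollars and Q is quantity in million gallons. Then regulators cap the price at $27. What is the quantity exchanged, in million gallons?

28

Rearranging supply gives Qs = 4P - 80. Without the control the market clears where 261 - 7P = 4P - 80, i.e. P* = 31 and Q* = 44.
Because the ceiling (27) lies below the market-clearing price, it is binding.
At P = 27: Qd = 261 - 7·27 = 72 and Qs = 4·27 - 80 = 28.
The quantity actually transacted is the short side, supply: 28.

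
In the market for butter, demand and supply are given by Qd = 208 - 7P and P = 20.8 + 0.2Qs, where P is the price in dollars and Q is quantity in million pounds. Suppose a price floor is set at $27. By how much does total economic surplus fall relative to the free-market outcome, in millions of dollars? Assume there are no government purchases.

Rearranging supply gives Qs = 5P - 104. In a free market, 208 - 7P = 5P - 104 gives the equilibrium P* = 26, Q* = 26.
Because the floor (27) lies above the market-clearing price, it is binding.
At P = 27: Qd = 208 - 7·27 = 19 and Qs = 5·27 - 104 = 31.
Quantity traded falls to 19. At Q = 19 the demand price is (208 - 19)/7 = 27 and the supply price is (104 + 19)/5 = 24.6.
Deadweight loss = ½ · (27 - 24.6) · (26 - 19) = ½ · 2.4 · 7 = 8.4.

8.4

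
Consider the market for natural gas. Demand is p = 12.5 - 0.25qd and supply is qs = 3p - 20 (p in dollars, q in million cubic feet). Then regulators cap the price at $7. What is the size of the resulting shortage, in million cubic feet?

21

Rearranging demand gives qd = 50 - 4p. Without the control the market clears where 50 - 4p = 3p - 20, i.e. p* = 10 and q* = 10.
Since 7 < 10, the ceiling is binding.
At p = 7: qd = 50 - 4·7 = 22 and qs = 3·7 - 20 = 1.
Shortage = qd - qs = 22 - 1 = 21.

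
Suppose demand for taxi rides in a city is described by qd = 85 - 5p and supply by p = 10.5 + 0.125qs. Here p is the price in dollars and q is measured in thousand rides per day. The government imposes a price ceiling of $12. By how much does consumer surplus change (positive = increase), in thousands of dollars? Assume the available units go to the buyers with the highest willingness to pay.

5.6

Rearranging supply gives qs = 8p - 84. Equilibrium: 85 - 5p = 8p - 84, so 169 = 13p and p* = 13, q* = 20.
Because the ceiling (12) lies below the market-clearing price, it is binding.
At p = 12: qd = 85 - 5·12 = 25 and qs = 8·12 - 84 = 12.
Consumer surplus without the control is ½ · (17 - 13) · 20 = 40.
With the ceiling, 12 units are sold at 12 (assume they go to the highest-value buyers). The demand price at q = 12 is 14.6, so CS = ½ · [(17 - 12) + (14.6 - 12)] · 12 = 45.6.
Change in consumer surplus = 45.6 - 40 = 5.6.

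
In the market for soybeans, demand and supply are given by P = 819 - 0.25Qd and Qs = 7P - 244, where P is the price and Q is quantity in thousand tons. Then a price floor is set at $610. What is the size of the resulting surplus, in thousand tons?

Rearranging demand gives Qd = 3276 - 4P. Without the control the market clears where 3276 - 4P = 7P - 244, i.e. P* = 320 and Q* = 1996.
The floor of 610 is above the equilibrium price 320, so it binds.
At P = 610: Qd = 3276 - 4·610 = 836 and Qs = 7·610 - 244 = 4026.
Surplus = Qs - Qd = 4026 - 836 = 3190.

3190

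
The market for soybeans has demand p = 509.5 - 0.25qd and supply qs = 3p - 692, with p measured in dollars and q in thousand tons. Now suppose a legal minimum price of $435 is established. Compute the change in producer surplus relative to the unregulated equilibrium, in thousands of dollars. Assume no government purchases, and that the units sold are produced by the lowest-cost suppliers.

Rearranging demand gives qd = 2038 - 4p. Equilibrium: 2038 - 4p = 3p - 692, so 2730 = 7p and p* = 390, q* = 478.
Because the floor (435) lies above the market-clearing price, it is binding.
At p = 435: qd = 2038 - 4·435 = 298 and qs = 3·435 - 692 = 613.
Producer surplus without the control is ½ · (390 - 692/3) · 478 = 114242/3.
With the floor, 298 units are sold at 435. The supply price at q = 298 is 330, so PS = ½ · [(435 - 692/3) + (435 - 330)] · 298 = 138272/3.
Change in producer surplus = 138272/3 - 114242/3 = 8010.

8010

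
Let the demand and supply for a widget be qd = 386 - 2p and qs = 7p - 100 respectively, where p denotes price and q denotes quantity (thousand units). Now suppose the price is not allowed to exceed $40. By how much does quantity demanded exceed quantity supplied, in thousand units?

126

In a free market, 386 - 2p = 7p - 100 gives the equilibrium p* = 54, q* = 278.
The ceiling of 40 is below the equilibrium price 54, so it binds.
At p = 40: qd = 386 - 2·40 = 306 and qs = 7·40 - 100 = 180.
Shortage = qd - qs = 306 - 180 = 126.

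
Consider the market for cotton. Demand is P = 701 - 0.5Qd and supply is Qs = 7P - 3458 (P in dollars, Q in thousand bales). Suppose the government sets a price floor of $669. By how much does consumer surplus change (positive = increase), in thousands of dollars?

Rearranging demand gives Qd = 1402 - 2P. In a free market, 1402 - 2P = 7P - 3458 gives the equilibrium P* = 540, Q* = 322.
The floor of 669 is above the equilibrium price 540, so it binds.
At P = 669: Qd = 1402 - 2·669 = 64 and Qs = 7·669 - 3458 = 1225.
Consumer surplus without the control is ½ · (701 - 540) · 322 = 25921.
With the floor, consumers buy 64 units at 669, so CS = ½ · (701 - 669) · 64 = 1024.
Change in consumer surplus = 1024 - 25921 = -24897.

-24897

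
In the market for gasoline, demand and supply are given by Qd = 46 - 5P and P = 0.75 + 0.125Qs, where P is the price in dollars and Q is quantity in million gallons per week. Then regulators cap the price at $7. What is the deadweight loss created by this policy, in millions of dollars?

0

Rearranging supply gives Qs = 8P - 6. Equilibrium: 46 - 5P = 8P - 6, so 52 = 13P and P* = 4, Q* = 26.
The ceiling of 7 is above the equilibrium price 4, so it is not binding; the market clears at P* = 4, Q* = 26.
Since the control does not bind, no trades are prevented and deadweight loss is zero.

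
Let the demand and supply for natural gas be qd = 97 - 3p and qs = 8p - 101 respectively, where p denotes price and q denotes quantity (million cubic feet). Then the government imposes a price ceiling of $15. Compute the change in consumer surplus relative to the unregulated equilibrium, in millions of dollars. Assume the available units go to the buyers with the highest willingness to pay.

Without the control the market clears where 97 - 3p = 8p - 101, i.e. p* = 18 and q* = 43.
The ceiling of 15 is below the equilibrium price 18, so it binds.
At p = 15: qd = 97 - 3·15 = 52 and qs = 8·15 - 101 = 19.
Consumer surplus without the control is ½ · (97/3 - 18) · 43 = 1849/6.
With the ceiling, 19 units are sold at 15 (assume they go to the highest-value buyers). The demand price at q = 19 is 26, so CS = ½ · [(97/3 - 15) + (26 - 15)] · 19 = 1615/6.
Change in consumer surplus = 1615/6 - 1849/6 = -39.

-39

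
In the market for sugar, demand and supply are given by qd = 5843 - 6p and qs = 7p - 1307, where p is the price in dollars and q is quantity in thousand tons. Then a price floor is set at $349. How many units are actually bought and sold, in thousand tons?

In a free market, 5843 - 6p = 7p - 1307 gives the equilibrium p* = 550, q* = 2543.
Since 349 is below p* = 550, the floor does not bind and the free-market outcome prevails.

2543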